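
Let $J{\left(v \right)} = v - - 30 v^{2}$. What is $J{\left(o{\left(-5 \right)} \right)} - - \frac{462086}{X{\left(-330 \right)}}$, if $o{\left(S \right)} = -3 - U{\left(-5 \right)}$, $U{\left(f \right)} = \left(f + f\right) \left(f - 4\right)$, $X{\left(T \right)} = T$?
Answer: $\frac{42566162}{165} \approx 2.5798 \cdot 10^{5}$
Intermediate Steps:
$U{\left(f \right)} = 2 f \left(-4 + f\right)$
$o{\left(S \right)} = -93$ ($o{\left(S \right)} = -3 - 2 \left(-5\right) \left(-4 - 5\right) = -3 - 2 \left(-5\right) \left(-9\right) = -3 - 90 = -93$)
$J{\left(v \right)} = v + 30 v^{2}$
$J{\left(o{\left(-5 \right)} \right)} - - \frac{462086}{X{\left(-330 \right)}} = - 93 \left(1 + 30 \left(-93\right)\right) - - \frac{462086}{-330} = - 93 \left(1 - 2790\right) - \left(-462086\right) \left(- \frac{1}{330}\right) = \left(-93\right) \left(-2789\right) - \frac{231043}{165} = 259377 - \frac{231043}{165} = \frac{42566162}{165}$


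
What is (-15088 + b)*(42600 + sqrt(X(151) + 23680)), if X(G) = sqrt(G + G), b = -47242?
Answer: -2655258000 - 62330*sqrt(23680 + sqrt(302)) ≈ -2.6649e+9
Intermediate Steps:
X(G) = sqrt(2)*sqrt(G) (X(G) = sqrt(2*G) = sqrt(2)*sqrt(G))
(-15088 + b)*(42600 + sqrt(X(151) + 23680)) = (-15088 - 47242)*(42600 + sqrt(sqrt(2)*sqrt(151) + 23680)) = -62330*(42600 + sqrt(sqrt(302) + 23680)) = -62330*(42600 + sqrt(23680 + sqrt(302))) = -2655258000 - 62330*sqrt(23680 + sqrt(302))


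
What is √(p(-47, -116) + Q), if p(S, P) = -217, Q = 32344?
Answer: √32127 ≈ 179.24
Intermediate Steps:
√(p(-47, -116) + Q) = √(-217 + 32344) = √32127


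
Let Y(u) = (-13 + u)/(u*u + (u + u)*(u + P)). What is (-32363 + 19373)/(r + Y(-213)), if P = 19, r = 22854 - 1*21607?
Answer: -332577774/31926397 ≈ -10.417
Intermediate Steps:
r = 1247 (r = 22854 - 21607 = 1247)
Y(u) = (-13 + u)/(u² + 2*u*(19 + u)) (Y(u) = (-13 + u)/(u*u + (u + u)*(u + 19)) = (-13 + u)/(u² + (2*u)*(19 + u)) = (-13 + u)/(u² + 2*u*(19 + u)))
(-32363 + 19373)/(r + Y(-213)) = (-32363 + 19373)/(1247 + (-13 - 213)/((-213)*(38 + 3*(-213)))) = -12990/(1247 - 1/213*(-226)/(38 - 639)) = -12990/(1247 - 1/213*(-226)/(-601)) = -12990/(1247 - 1/213*(-1/601)*(-226)) = -12990/(1247 - 226/128013) = -12990/159631985/128013 = -12990*128013/159631985 = -332577774/31926397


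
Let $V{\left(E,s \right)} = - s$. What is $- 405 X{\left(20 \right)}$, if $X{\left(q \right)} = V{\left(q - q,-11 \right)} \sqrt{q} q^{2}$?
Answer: $- 3564000 \sqrt{5} \approx -7.9693 \cdot 10^{6}$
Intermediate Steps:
$X{\left(q \right)} = 11 q^{\frac{5}{2}}$ ($X{\left(q \right)} = \left(-1\right) \left(-11\right) \sqrt{q} q^{2} = 11 \sqrt{q} q^{2} = 11 q^{\frac{5}{2}}$)
$- 405 X{\left(20 \right)} = - 405 \cdot 11 \cdot 20^{\frac{5}{2}} = - 405 \cdot 11 \cdot 800 \sqrt{5} = - 405 \cdot 8800 \sqrt{5} = - 3564000 \sqrt{5}$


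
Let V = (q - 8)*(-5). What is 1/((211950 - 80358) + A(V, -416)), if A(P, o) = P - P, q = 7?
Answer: 1/131592 ≈ 7.5992e-6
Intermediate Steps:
V = 5 (V = (7 - 8)*(-5) = -1*(-5) = 5)
A(P, o) = 0
1/((211950 - 80358) + A(V, -416)) = 1/((211950 - 80358) + 0) = 1/(131592 + 0) = 1/131592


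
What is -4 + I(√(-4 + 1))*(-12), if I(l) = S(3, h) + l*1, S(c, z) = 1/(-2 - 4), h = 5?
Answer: -2 - 12*I*√3 ≈ -2.0 - 20.785*I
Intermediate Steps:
S(c, z) = -⅙ (S(c, z) = 1/(-6) = -⅙)
I(l) = -⅙ + l (I(l) = -⅙ + l*1 = -⅙ + l)
-4 + I(√(-4 + 1))*(-12) = -4 + (-⅙ + √(-4 + 1))*(-12) = -4 + (-⅙ + √(-3))*(-12) = -4 + (-⅙ + I*√3)*(-12) = -4 + (2 - 12*I*√3) = -2 - 12*I*√3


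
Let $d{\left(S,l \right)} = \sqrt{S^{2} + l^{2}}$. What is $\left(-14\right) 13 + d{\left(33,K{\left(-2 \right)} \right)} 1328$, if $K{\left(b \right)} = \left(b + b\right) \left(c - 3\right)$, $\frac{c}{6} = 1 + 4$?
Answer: $-182 + 3984 \sqrt{1417} \approx 1.4979 \cdot 10^{5}$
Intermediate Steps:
$c = 30$ ($c = 6 \left(1 + 4\right) = 6 \cdot 5 = 30$)
$K{\left(b \right)} = 54 b$ ($K{\left(b \right)} = \left(b + b\right) \left(30 - 3\right) = 2 b 27 = 54 b$)
$\left(-14\right) 13 + d{\left(33,K{\left(-2 \right)} \right)} 1328 = \left(-14\right) 13 + \sqrt{33^{2} + \left(54 \left(-2\right)\right)^{2}} \cdot 1328 = -182 + \sqrt{1089 + \left(-108\right)^{2}} \cdot 1328 = -182 + \sqrt{1089 + 11664} \cdot 1328 = -182 + \sqrt{12753} \cdot 1328 = -182 + 3 \sqrt{1417} \cdot 1328 = -182 + 3984 \sqrt{1417}$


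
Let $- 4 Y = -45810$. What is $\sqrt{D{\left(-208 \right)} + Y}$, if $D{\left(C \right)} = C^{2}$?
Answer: $\frac{\sqrt{218866}}{2} \approx 233.92$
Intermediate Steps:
$Y = \frac{22905}{2}$ ($Y = \left(- \frac{1}{4}\right) \left(-45810\right) = \frac{22905}{2} \approx 11453.0$)
$\sqrt{D{\left(-208 \right)} + Y} = \sqrt{\left(-208\right)^{2} + \frac{22905}{2}} = \sqrt{43264 + \frac{22905}{2}} = \sqrt{\frac{109433}{2}} = \frac{\sqrt{218866}}{2}$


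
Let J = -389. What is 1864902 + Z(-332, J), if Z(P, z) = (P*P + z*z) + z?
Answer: 2126058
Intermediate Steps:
Z(P, z) = z + P**2 + z**2 (Z(P, z) = (P**2 + z**2) + z = z + P**2 + z**2)
1864902 + Z(-332, J) = 1864902 + (-389 + (-332)**2 + (-389)**2) = 1864902 + (-389 + 110224 + 151321) = 1864902 + 261156 = 2126058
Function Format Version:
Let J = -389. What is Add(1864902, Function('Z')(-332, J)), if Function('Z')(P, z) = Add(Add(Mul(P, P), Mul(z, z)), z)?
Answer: 2126058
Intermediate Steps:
Function('Z')(P, z) = Add(z, Pow(P, 2), Pow(z, 2)) (Function('Z')(P, z) = Add(Add(Pow(P, 2), Pow(z, 2)), z) = Add(z, Pow(P, 2), Pow(z, 2)))
Add(1864902, Function('Z')(-332, J)) = Add(1864902, Add(-389, Pow(-332, 2), Pow(-389, 2))) = Add(1864902, Add(-389, 110224, 151321)) = Add(1864902, 261156) = 2126058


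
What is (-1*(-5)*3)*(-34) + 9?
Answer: -501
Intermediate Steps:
(-1*(-5)*3)*(-34) + 9 = (5*3)*(-34) + 9 = 15*(-34) + 9 = -510 + 9 = -501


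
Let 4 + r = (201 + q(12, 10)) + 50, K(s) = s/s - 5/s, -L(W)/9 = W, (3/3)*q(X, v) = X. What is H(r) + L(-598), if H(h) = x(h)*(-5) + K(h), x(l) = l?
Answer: 1058787/259 ≈ 4088.0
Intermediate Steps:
q(X, v) = X
L(W) = -9*W
K(s) = 1 - 5/s
r = 259 (r = -4 + ((201 + 12) + 50) = -4 + (213 + 50) = -4 + 263 = 259)
H(h) = -5*h + (-5 + h)/h (H(h) = h*(-5) + (-5 + h)/h = -5*h + (-5 + h)/h)
H(r) + L(-598) = (1 - 5*259 - 5/259) - 9*(-598) = (1 - 1295 - 5*1/259) + 5382 = (1 - 1295 - 5/259) + 5382 = -335151/259 + 5382 = 1058787/259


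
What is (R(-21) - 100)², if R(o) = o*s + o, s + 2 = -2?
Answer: 1369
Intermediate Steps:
s = -4 (s = -2 - 2 = -4)
R(o) = -3*o (R(o) = o*(-4) + o = -4*o + o = -3*o)
(R(-21) - 100)² = (-3*(-21) - 100)² = (63 - 100)² = (-37)² = 1369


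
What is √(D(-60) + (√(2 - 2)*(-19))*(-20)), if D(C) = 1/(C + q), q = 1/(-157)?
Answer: I*√1479097/9421 ≈ 0.12909*I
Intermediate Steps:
q = -1/157 ≈ -0.0063694
D(C) = 1/(-1/157 + C) (D(C) = 1/(C - 1/157) = 1/(-1/157 + C))
√(D(-60) + (√(2 - 2)*(-19))*(-20)) = √(157/(-1 + 157*(-60)) + (√(2 - 2)*(-19))*(-20)) = √(157/(-1 - 9420) + (√0*(-19))*(-20)) = √(157/(-9421) + (0*(-19))*(-20)) = √(157*(-1/9421) + 0*(-20)) = √(-157/9421 + 0) = √(-157/9421) = I*√1479097/9421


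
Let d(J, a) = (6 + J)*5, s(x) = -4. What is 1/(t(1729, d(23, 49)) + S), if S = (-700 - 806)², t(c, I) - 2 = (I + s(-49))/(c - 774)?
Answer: 955/2165976431 ≈ 4.4091e-7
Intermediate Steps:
d(J, a) = 30 + 5*J
t(c, I) = 2 + (-4 + I)/(-774 + c) (t(c, I) = 2 + (I - 4)/(c - 774) = 2 + (-4 + I)/(-774 + c))
S = 2268036 (S = (-1506)² = 2268036)
1/(t(1729, d(23, 49)) + S) = 1/((-1552 + (30 + 5*23) + 2*1729)/(-774 + 1729) + 2268036) = 1/((-1552 + (30 + 115) + 3458)/955 + 2268036) = 1/((-1552 + 145 + 3458)/955 + 2268036) = 1/((1/955)*2051 + 2268036) = 1/(2051/955 + 2268036) = 1/(2165976431/955) = 955/2165976431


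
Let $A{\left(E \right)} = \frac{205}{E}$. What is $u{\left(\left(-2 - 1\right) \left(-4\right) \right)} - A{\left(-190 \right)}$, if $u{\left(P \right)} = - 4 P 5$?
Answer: $- \frac{9079}{38} \approx -238.92$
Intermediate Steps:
$u{\left(P \right)} = - 20 P$
$u{\left(\left(-2 - 1\right) \left(-4\right) \right)} - A{\left(-190 \right)} = - 20 \left(-2 - 1\right) \left(-4\right) - \frac{205}{-190} = - 20 \left(\left(-3\right) \left(-4\right)\right) - 205 \left(- \frac{1}{190}\right) = \left(-20\right) 12 - - \frac{41}{38} = -240 + \frac{41}{38} = - \frac{9079}{38}$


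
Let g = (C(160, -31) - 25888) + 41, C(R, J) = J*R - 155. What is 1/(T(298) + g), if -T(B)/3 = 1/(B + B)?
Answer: -596/18453355 ≈ -3.2298e-5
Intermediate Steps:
C(R, J) = -155 + J*R
T(B) = -3/(2*B) (T(B) = -3/(B + B) = -3*1/(2*B) = -3/(2*B))
g = -30962 (g = ((-155 - 31*160) - 25888) + 41 = ((-155 - 4960) - 25888) + 41 = (-5115 - 25888) + 41 = -31003 + 41 = -30962)
1/(T(298) + g) = 1/(-3/2/298 - 30962) = 1/(-3/2*1/298 - 30962) = 1/(-3/596 - 30962) = 1/(-18453355/596) = -596/18453355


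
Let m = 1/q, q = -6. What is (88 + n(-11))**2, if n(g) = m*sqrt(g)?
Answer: (528 - I*sqrt(11))**2/36 ≈ 7743.7 - 97.288*I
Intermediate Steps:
m = -1/6 (m = 1/(-6) = -1/6 ≈ -0.16667)
n(g) = -sqrt(g)/6
(88 + n(-11))**2 = (88 - I*sqrt(11)/6)**2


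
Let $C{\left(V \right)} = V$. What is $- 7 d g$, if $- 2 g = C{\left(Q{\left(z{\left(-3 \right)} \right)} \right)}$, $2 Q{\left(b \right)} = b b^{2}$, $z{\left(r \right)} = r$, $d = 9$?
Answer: $- \frac{1701}{4} \approx -425.25$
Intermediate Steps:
$Q{\left(b \right)} = \frac{b^{3}}{2}$ ($Q{\left(b \right)} = \frac{b b^{2}}{2} = \frac{b^{3}}{2}$)
$g = \frac{27}{4}$ ($g = - \frac{\frac{1}{2} \left(-3\right)^{3}}{2} = - \frac{\frac{1}{2} \left(-27\right)}{2} = \left(- \frac{1}{2}\right) \left(- \frac{27}{2}\right) = \frac{27}{4} \approx 6.75$)
$- 7 d g = \left(-7\right) 9 \cdot \frac{27}{4} = \left(-63\right) \frac{27}{4} = - \frac{1701}{4}$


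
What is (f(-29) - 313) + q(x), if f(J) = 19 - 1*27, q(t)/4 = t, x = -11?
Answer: -365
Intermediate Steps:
q(t) = 4*t
f(J) = -8 (f(J) = 19 - 27 = -8)
(f(-29) - 313) + q(x) = (-8 - 313) + 4*(-11) = -321 - 44 = -365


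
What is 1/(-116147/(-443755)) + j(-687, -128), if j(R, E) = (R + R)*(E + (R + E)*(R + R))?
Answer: -178685546575241/116147 ≈ -1.5384e+9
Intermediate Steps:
j(R, E) = 2*R*(E + 2*R*(E + R)) (j(R, E) = (2*R)*(E + (E + R)*(2*R)) = (2*R)*(E + 2*R*(E + R)) = 2*R*(E + 2*R*(E + R)))
1/(-116147/(-443755)) + j(-687, -128) = 1/(-116147/(-443755)) + 2*(-687)*(-128 + 2*(-687)² + 2*(-128)*(-687)) = 1/(-116147*(-1/443755)) + 2*(-687)*(-128 + 2*471969 + 175872) = 1/(116147/443755) + 2*(-687)*(-128 + 943938 + 175872) = 443755/116147 + 2*(-687)*1119682 = 443755/116147 - 1538443068 = -178685546575241/116147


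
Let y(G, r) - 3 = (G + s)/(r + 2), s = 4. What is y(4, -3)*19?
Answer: -95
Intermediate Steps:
y(G, r) = 3 + (4 + G)/(2 + r) (y(G, r) = 3 + (G + 4)/(r + 2) = 3 + (4 + G)/(2 + r))
y(4, -3)*19 = ((10 + 4 + 3*(-3))/(2 - 3))*19 = ((10 + 4 - 9)/(-1))*19 = -1*5*19 = -5*19 = -95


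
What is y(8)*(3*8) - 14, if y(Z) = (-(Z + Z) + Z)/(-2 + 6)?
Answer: -62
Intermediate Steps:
y(Z) = -Z/4 (y(Z) = (-2*Z + Z)/4 = (-2*Z + Z)*(1/4) = -Z*(1/4) = -Z/4)
y(8)*(3*8) - 14 = (-1/4*8)*(3*8) - 14 = -2*24 - 14 = -48 - 14 = -62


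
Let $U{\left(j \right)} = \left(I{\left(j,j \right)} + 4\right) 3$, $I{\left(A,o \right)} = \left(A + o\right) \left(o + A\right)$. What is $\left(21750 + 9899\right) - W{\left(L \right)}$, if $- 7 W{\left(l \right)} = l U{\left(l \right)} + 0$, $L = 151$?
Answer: $\frac{41538767}{7} \approx 5.9341 \cdot 10^{6}$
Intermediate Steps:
$I{\left(A,o \right)} = \left(A + o\right)^{2}$ ($I{\left(A,o \right)} = \left(A + o\right) \left(A + o\right) = \left(A + o\right)^{2}$)
$U{\left(j \right)} = 12 + 12 j^{2}$ ($U{\left(j \right)} = \left(\left(j + j\right)^{2} + 4\right) 3 = \left(\left(2 j\right)^{2} + 4\right) 3 = \left(4 j^{2} + 4\right) 3 = \left(4 + 4 j^{2}\right) 3 = 12 + 12 j^{2}$)
$W{\left(l \right)} = - \frac{l \left(12 + 12 l^{2}\right)}{7}$ ($W{\left(l \right)} = - \frac{l \left(12 + 12 l^{2}\right) + 0}{7} = - \frac{l \left(12 + 12 l^{2}\right)}{7}$)
$\left(21750 + 9899\right) - W{\left(L \right)} = \left(21750 + 9899\right) - \left(- \frac{12}{7}\right) 151 \left(1 + 151^{2}\right) = 31649 - \left(- \frac{12}{7}\right) 151 \left(1 + 22801\right) = 31649 - \left(- \frac{12}{7}\right) 151 \cdot 22802 = 31649 - - \frac{41317224}{7} = 31649 + \frac{41317224}{7} = \frac{41538767}{7}$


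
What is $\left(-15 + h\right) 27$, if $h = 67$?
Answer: $1404$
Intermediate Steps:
$\left(-15 + h\right) 27 = \left(-15 + 67\right) 27 = 52 \cdot 27 = 1404$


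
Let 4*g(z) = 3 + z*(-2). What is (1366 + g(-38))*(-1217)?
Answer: -6745831/4 ≈ -1.6865e+6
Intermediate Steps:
g(z) = ¾ - z/2 (g(z) = (3 + z*(-2))/4 = (3 - 2*z)/4 = ¾ - z/2)
(1366 + g(-38))*(-1217) = (1366 + (¾ - ½*(-38)))*(-1217) = (1366 + (¾ + 19))*(-1217) = (1366 + 79/4)*(-1217) = (5543/4)*(-1217) = -6745831/4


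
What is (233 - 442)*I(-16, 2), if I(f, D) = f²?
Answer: -53504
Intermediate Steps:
(233 - 442)*I(-16, 2) = (233 - 442)*(-16)² = -209*256 = -53504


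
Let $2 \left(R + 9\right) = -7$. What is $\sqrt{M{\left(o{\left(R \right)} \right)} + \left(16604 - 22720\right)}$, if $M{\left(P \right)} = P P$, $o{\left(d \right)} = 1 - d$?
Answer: $\frac{i \sqrt{23735}}{2} \approx 77.031 i$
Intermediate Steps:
$R = - \frac{25}{2}$ ($R = -9 + \frac{1}{2} \left(-7\right) = -9 - \frac{7}{2} = - \frac{25}{2} \approx -12.5$)
$M{\left(P \right)} = P^{2}$
$\sqrt{M{\left(o{\left(R \right)} \right)} + \left(16604 - 22720\right)} = \sqrt{\left(1 - - \frac{25}{2}\right)^{2} + \left(16604 - 22720\right)} = \sqrt{\left(1 + \frac{25}{2}\right)^{2} + \left(16604 - 22720\right)} = \sqrt{\left(\frac{27}{2}\right)^{2} - 6116} = \sqrt{\frac{729}{4} - 6116} = \sqrt{- \frac{23735}{4}} = \frac{i \sqrt{23735}}{2}$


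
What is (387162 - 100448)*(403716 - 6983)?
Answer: 113748905362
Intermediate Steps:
(387162 - 100448)*(403716 - 6983) = 286714*396733 = 113748905362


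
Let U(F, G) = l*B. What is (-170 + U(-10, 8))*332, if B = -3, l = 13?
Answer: -69388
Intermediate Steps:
U(F, G) = -39 (U(F, G) = 13*(-3) = -39)
(-170 + U(-10, 8))*332 = (-170 - 39)*332 = -209*332 = -69388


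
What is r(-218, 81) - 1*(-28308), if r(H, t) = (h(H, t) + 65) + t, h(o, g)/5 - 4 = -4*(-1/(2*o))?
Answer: 3103661/109 ≈ 28474.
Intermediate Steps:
h(o, g) = 20 + 10/o (h(o, g) = 20 + 5*(-4*(-1/(2*o))) = 20 + 5*(-(-2)/o) = 20 + 5*(2/o) = 20 + 10/o)
r(H, t) = 85 + t + 10/H (r(H, t) = ((20 + 10/H) + 65) + t = (85 + 10/H) + t = 85 + t + 10/H)
r(-218, 81) - 1*(-28308) = (85 + 81 + 10/(-218)) - 1*(-28308) = (85 + 81 + 10*(-1/218)) + 28308 = (85 + 81 - 5/109) + 28308 = 18089/109 + 28308 = 3103661/109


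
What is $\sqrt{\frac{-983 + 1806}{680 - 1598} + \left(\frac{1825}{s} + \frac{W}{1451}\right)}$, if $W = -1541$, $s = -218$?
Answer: $\frac{2 i \sqrt{1512220830438477}}{24198327} \approx 3.214 i$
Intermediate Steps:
$\sqrt{\frac{-983 + 1806}{680 - 1598} + \left(\frac{1825}{s} + \frac{W}{1451}\right)} = \sqrt{\frac{-983 + 1806}{680 - 1598} + \left(\frac{1825}{-218} - \frac{1541}{1451}\right)} = \sqrt{\frac{823}{-918} + \left(1825 \left(- \frac{1}{218}\right) - \frac{1541}{1451}\right)} = \sqrt{823 \left(- \frac{1}{918}\right) - \frac{2984013}{316318}} = \sqrt{- \frac{823}{918} - \frac{2984013}{316318}} = \sqrt{- \frac{749913412}{72594981}} = \frac{2 i \sqrt{1512220830438477}}{24198327}$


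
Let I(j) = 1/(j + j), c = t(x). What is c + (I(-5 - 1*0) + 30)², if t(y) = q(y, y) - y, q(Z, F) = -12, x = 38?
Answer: 84401/100 ≈ 844.01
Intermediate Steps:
t(y) = -12 - y
c = -50 (c = -12 - 1*38 = -12 - 38 = -50)
I(j) = 1/(2*j)
c + (I(-5 - 1*0) + 30)² = -50 + (1/(2*(-5 - 1*0)) + 30)² = -50 + (1/(2*(-5 + 0)) + 30)² = -50 + ((½)/(-5) + 30)² = -50 + ((½)*(-⅕) + 30)² = -50 + (-⅒ + 30)² = -50 + (299/10)² = -50 + 89401/100 = 84401/100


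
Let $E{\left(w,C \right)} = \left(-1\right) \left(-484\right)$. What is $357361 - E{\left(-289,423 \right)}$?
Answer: $356877$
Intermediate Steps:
$E{\left(w,C \right)} = 484$
$357361 - E{\left(-289,423 \right)} = 357361 - 484 = 356877$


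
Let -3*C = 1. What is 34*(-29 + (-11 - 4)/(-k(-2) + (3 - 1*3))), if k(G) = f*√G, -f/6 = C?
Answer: -986 - 255*I*√2/2 ≈ -986.0 - 180.31*I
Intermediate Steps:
C = -⅓ (C = -⅓*1 = -⅓ ≈ -0.33333)
f = 2 (f = -6*(-⅓) = 2)
k(G) = 2*√G
34*(-29 + (-11 - 4)/(-k(-2) + (3 - 1*3))) = 34*(-29 + (-11 - 4)/(-2*√(-2) + (3 - 1*3))) = 34*(-29 - 15/(-2*I*√2 + (3 - 3))) = 34*(-29 - 15/(-2*I*√2 + 0)) = 34*(-29 - 15*I*√2/4) = -986 - 255*I*√2/2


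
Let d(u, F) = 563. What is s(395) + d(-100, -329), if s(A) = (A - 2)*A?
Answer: 155798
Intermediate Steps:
s(A) = A*(-2 + A) (s(A) = (-2 + A)*A = A*(-2 + A))
s(395) + d(-100, -329) = 395*(-2 + 395) + 563 = 395*393 + 563 = 155235 + 563 = 155798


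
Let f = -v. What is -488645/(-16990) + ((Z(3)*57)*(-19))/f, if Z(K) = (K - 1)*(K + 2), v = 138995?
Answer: 2724128539/94461002 ≈ 28.839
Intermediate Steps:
Z(K) = (-1 + K)*(2 + K)
f = -138995 (f = -1*138995 = -138995)
-488645/(-16990) + ((Z(3)*57)*(-19))/f = -488645/(-16990) + (((-2 + 3 + 3²)*57)*(-19))/(-138995) = -488645*(-1/16990) + (((-2 + 3 + 9)*57)*(-19))*(-1/138995) = 97729/3398 + ((10*57)*(-19))*(-1/138995) = 97729/3398 + (570*(-19))*(-1/138995) = 97729/3398 - 10830*(-1/138995) = 97729/3398 + 2166/27799 = 2724128539/94461002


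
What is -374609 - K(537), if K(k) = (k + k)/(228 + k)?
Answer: -95525653/255 ≈ -3.7461e+5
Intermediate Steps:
K(k) = 2*k/(228 + k) (K(k) = (2*k)/(228 + k) = 2*k/(228 + k))
-374609 - K(537) = -374609 - 2*537/(228 + 537) = -374609 - 2*537/765 = -374609 - 1*358/255 = -374609 - 358/255 = -95525653/255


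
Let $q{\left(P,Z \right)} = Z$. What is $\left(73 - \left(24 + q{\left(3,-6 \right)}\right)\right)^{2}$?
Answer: $3025$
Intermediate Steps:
$\left(73 - \left(24 + q{\left(3,-6 \right)}\right)\right)^{2} = \left(73 - 18\right)^{2} = 55^{2} = 3025$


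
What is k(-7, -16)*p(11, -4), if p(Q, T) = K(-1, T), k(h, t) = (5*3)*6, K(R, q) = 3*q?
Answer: -1080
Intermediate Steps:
k(h, t) = 90 (k(h, t) = 15*6 = 90)
p(Q, T) = 3*T
k(-7, -16)*p(11, -4) = 90*(3*(-4)) = 90*(-12) = -1080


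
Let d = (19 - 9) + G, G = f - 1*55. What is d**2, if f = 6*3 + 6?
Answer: 441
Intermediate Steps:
f = 24 (f = 18 + 6 = 24)
G = -31 (G = 24 - 1*55 = 24 - 55 = -31)
d = -21 (d = (19 - 9) - 31 = 10 - 31 = -21)
d**2 = (-21)**2 = 441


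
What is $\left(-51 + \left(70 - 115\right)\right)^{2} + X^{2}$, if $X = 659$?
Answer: $443497$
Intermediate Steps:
$\left(-51 + \left(70 - 115\right)\right)^{2} + X^{2} = \left(-51 + \left(70 - 115\right)\right)^{2} + 659^{2} = \left(-51 + \left(70 - 115\right)\right)^{2} + 434281 = \left(-51 - 45\right)^{2} + 434281 = \left(-96\right)^{2} + 434281 = 9216 + 434281 = 443497$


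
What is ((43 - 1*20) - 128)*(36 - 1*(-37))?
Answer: -7665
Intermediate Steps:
((43 - 1*20) - 128)*(36 - 1*(-37)) = ((43 - 20) - 128)*(36 + 37) = (23 - 128)*73 = -105*73 = -7665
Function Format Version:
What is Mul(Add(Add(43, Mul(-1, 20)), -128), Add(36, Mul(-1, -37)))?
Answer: -7665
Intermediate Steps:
Mul(Add(Add(43, Mul(-1, 20)), -128), Add(36, Mul(-1, -37))) = Mul(Add(Add(43, -20), -128), Add(36, 37)) = Mul(Add(23, -128), 73) = Mul(-105, 73) = -7665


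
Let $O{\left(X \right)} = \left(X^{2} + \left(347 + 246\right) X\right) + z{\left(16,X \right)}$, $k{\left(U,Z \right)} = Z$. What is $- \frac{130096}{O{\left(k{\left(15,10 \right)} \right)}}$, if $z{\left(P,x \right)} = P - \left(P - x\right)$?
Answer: $- \frac{16262}{755} \approx -21.539$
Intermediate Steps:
$z{\left(P,x \right)} = x$
$O{\left(X \right)} = X^{2} + 594 X$ ($O{\left(X \right)} = \left(X^{2} + \left(347 + 246\right) X\right) + X = \left(X^{2} + 593 X\right) + X = X^{2} + 594 X$)
$- \frac{130096}{O{\left(k{\left(15,10 \right)} \right)}} = - \frac{130096}{10 \left(594 + 10\right)} = - \frac{130096}{10 \cdot 604} = - \frac{130096}{6040} = \left(-130096\right) \frac{1}{6040} = - \frac{16262}{755}$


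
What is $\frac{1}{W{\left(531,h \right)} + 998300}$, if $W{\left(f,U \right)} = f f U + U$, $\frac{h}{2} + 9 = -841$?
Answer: $- \frac{1}{478337100} \approx -2.0906 \cdot 10^{-9}$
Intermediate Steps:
$h = -1700$ ($h = -18 + 2 \left(-841\right) = -18 - 1682 = -1700$)
$W{\left(f,U \right)} = U + U f^{2}$ ($W{\left(f,U \right)} = f^{2} U + U = U f^{2} + U = U + U f^{2}$)
$\frac{1}{W{\left(531,h \right)} + 998300} = \frac{1}{- 1700 \left(1 + 531^{2}\right) + 998300} = \frac{1}{- 1700 \left(1 + 281961\right) + 998300} = \frac{1}{\left(-1700\right) 281962 + 998300} = \frac{1}{-479335400 + 998300} = \frac{1}{-478337100} = - \frac{1}{478337100}$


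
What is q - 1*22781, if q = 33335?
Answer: 10554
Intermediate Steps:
q - 1*22781 = 33335 - 1*22781 = 33335 - 22781 = 10554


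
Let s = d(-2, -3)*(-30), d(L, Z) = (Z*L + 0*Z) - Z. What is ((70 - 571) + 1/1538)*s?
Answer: 104022495/769 ≈ 1.3527e+5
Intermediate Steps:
d(L, Z) = -Z + L*Z (d(L, Z) = (L*Z + 0) - Z = L*Z - Z = -Z + L*Z)
s = -270 (s = -3*(-1 - 2)*(-30) = -3*(-3)*(-30) = 9*(-30) = -270)
((70 - 571) + 1/1538)*s = ((70 - 571) + 1/1538)*(-270) = (-501 + 1/1538)*(-270) = -770537/1538*(-270) = 104022495/769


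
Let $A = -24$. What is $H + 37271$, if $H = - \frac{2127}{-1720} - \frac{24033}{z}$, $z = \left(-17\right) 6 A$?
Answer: $\frac{6537318829}{175440} \approx 37262.0$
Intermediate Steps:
$z = 2448$ ($z = \left(-17\right) 6 \left(-24\right) = \left(-102\right) \left(-24\right) = 2448$)
$H = - \frac{1505411}{175440}$ ($H = - \frac{2127}{-1720} - \frac{24033}{2448} = \left(-2127\right) \left(- \frac{1}{1720}\right) - \frac{8011}{816} = \frac{2127}{1720} - \frac{8011}{816} = - \frac{1505411}{175440} \approx -8.5808$)
$H + 37271 = - \frac{1505411}{175440} + 37271 = \frac{6537318829}{175440}$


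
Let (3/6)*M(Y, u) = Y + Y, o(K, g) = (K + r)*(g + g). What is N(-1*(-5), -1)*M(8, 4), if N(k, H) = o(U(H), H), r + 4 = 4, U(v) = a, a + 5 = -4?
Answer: 576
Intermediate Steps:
a = -9 (a = -5 - 4 = -9)
U(v) = -9
r = 0 (r = -4 + 4 = 0)
o(K, g) = 2*K*g (o(K, g) = (K + 0)*(g + g) = K*(2*g) = 2*K*g)
N(k, H) = -18*H (N(k, H) = 2*(-9)*H = -18*H)
M(Y, u) = 4*Y (M(Y, u) = 2*(Y + Y) = 2*(2*Y) = 4*Y)
N(-1*(-5), -1)*M(8, 4) = (-18*(-1))*(4*8) = 18*32 = 576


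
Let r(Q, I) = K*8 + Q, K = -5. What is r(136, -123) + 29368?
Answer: 29464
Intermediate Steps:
r(Q, I) = -40 + Q (r(Q, I) = -5*8 + Q = -40 + Q)
r(136, -123) + 29368 = (-40 + 136) + 29368 = 96 + 29368 = 29464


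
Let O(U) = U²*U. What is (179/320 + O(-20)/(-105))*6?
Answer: 515759/1120 ≈ 460.50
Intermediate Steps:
O(U) = U³
(179/320 + O(-20)/(-105))*6 = (179/320 + (-20)³/(-105))*6 = (179*(1/320) - 8000*(-1/105))*6 = (179/320 + 1600/21)*6 = (515759/6720)*6 = 515759/1120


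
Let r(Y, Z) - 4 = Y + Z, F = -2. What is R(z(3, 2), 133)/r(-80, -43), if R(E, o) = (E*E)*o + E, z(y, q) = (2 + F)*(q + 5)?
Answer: 0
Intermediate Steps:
z(y, q) = 0 (z(y, q) = (2 - 2)*(q + 5) = 0*(5 + q) = 0)
r(Y, Z) = 4 + Y + Z (r(Y, Z) = 4 + (Y + Z) = 4 + Y + Z)
R(E, o) = E + o*E**2 (R(E, o) = E**2*o + E = o*E**2 + E = E + o*E**2)
R(z(3, 2), 133)/r(-80, -43) = (0*(1 + 0*133))/(4 - 80 - 43) = (0*(1 + 0))/(-119) = (0*1)*(-1/119) = 0*(-1/119) = 0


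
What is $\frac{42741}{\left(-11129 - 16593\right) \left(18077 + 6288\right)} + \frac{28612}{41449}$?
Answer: $\frac{19324104544651}{27996583221970} \approx 0.69023$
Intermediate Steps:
$\frac{42741}{\left(-11129 - 16593\right) \left(18077 + 6288\right)} + \frac{28612}{41449} = \frac{42741}{\left(-27722\right) 24365} + 28612 \cdot \frac{1}{41449} = \frac{42741}{-675446530} + \frac{28612}{41449} = 42741 \left(- \frac{1}{675446530}\right) + \frac{28612}{41449} = - \frac{42741}{675446530} + \frac{28612}{41449} = \frac{19324104544651}{27996583221970}$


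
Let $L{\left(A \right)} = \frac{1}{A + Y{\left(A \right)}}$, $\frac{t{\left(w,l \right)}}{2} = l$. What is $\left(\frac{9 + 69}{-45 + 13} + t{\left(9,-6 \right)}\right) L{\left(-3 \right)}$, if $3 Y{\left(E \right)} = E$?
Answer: $\frac{231}{64} \approx 3.6094$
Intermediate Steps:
$t{\left(w,l \right)} = 2 l$
$Y{\left(E \right)} = \frac{E}{3}$
$L{\left(A \right)} = \frac{3}{4 A}$ ($L{\left(A \right)} = \frac{1}{A + \frac{A}{3}} = \frac{1}{\frac{4}{3} A} = \frac{3}{4 A}$)
$\left(\frac{9 + 69}{-45 + 13} + t{\left(9,-6 \right)}\right) L{\left(-3 \right)} = \left(\frac{9 + 69}{-45 + 13} + 2 \left(-6\right)\right) \frac{3}{4 \left(-3\right)} = \left(\frac{78}{-32} - 12\right) \frac{3}{4} \left(- \frac{1}{3}\right) = \left(78 \left(- \frac{1}{32}\right) - 12\right) \left(- \frac{1}{4}\right) = \left(- \frac{39}{16} - 12\right) \left(- \frac{1}{4}\right) = \left(- \frac{231}{16}\right) \left(- \frac{1}{4}\right) = \frac{231}{64}$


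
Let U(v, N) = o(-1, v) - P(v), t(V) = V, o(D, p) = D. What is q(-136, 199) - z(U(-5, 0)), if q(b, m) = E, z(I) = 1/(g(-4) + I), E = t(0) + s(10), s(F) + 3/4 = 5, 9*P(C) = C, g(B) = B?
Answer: 179/40 ≈ 4.4750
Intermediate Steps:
P(C) = C/9
s(F) = 17/4 (s(F) = -¾ + 5 = 17/4)
U(v, N) = -1 - v/9
E = 17/4 (E = 0 + 17/4 = 17/4 ≈ 4.2500)
z(I) = 1/(-4 + I)
q(b, m) = 17/4
q(-136, 199) - z(U(-5, 0)) = 17/4 - 1/(-4 + (-1 - ⅑*(-5))) = 17/4 - 1/(-4 + (-1 + 5/9)) = 17/4 - 1/(-4 - 4/9) = 17/4 - 1/(-40/9) = 17/4 - 1*(-9/40) = 17/4 + 9/40 = 179/40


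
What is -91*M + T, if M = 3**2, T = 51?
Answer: -768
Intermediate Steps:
M = 9
-91*M + T = -91*9 + 51 = -819 + 51 = -768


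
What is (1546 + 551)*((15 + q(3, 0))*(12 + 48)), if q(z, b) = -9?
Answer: 754920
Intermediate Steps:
(1546 + 551)*((15 + q(3, 0))*(12 + 48)) = (1546 + 551)*((15 - 9)*(12 + 48)) = 2097*(6*60) = 2097*360 = 754920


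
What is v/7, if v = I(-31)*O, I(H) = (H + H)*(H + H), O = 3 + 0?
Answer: 11532/7 ≈ 1647.4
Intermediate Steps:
O = 3
I(H) = 4*H**2 (I(H) = (2*H)*(2*H) = 4*H**2)
v = 11532 (v = (4*(-31)**2)*3 = (4*961)*3 = 3844*3 = 11532)
v/7 = 11532/7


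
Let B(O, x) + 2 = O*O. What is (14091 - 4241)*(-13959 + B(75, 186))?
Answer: -82109600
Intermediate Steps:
B(O, x) = -2 + O**2 (B(O, x) = -2 + O*O = -2 + O**2)
(14091 - 4241)*(-13959 + B(75, 186)) = (14091 - 4241)*(-13959 + (-2 + 75**2)) = 9850*(-13959 + (-2 + 5625)) = 9850*(-13959 + 5623) = 9850*(-8336) = -82109600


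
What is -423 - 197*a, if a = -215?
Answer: 41932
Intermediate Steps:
-423 - 197*a = -423 - 197*(-215) = -423 + 42355 = 41932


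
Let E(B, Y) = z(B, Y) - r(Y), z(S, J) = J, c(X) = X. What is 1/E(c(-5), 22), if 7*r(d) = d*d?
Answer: -7/330 ≈ -0.021212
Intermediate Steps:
r(d) = d²/7 (r(d) = (d*d)/7 = d²/7)
E(B, Y) = Y - Y²/7
1/E(c(-5), 22) = 1/((⅐)*22*(7 - 1*22)) = 1/((⅐)*22*(7 - 22)) = 1/((⅐)*22*(-15)) = 1/(-330/7) = -7/330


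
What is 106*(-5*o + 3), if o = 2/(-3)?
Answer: 2014/3 ≈ 671.33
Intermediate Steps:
o = -⅔ (o = 2*(-⅓) = -⅔ ≈ -0.66667)
106*(-5*o + 3) = 106*(-5*(-⅔) + 3) = 106*(10/3 + 3) = 106*(19/3) = 2014/3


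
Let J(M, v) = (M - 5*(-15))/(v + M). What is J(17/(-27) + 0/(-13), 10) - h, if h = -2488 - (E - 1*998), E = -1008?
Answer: 123954/253 ≈ 489.94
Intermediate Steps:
J(M, v) = (75 + M)/(M + v) (J(M, v) = (M + 75)/(M + v) = (75 + M)/(M + v))
h = -482 (h = -2488 - (-1008 - 1*998) = -2488 - (-1008 - 998) = -2488 - 1*(-2006) = -2488 + 2006 = -482)
J(17/(-27) + 0/(-13), 10) - h = (75 + (17/(-27) + 0/(-13)))/((17/(-27) + 0/(-13)) + 10) - 1*(-482) = (75 + (17*(-1/27) + 0*(-1/13)))/((17*(-1/27) + 0*(-1/13)) + 10) + 482 = (75 + (-17/27 + 0))/((-17/27 + 0) + 10) + 482 = (75 - 17/27)/(-17/27 + 10) + 482 = (2008/27)/(253/27) + 482 = (27/253)*(2008/27) + 482 = 2008/253 + 482 = 123954/253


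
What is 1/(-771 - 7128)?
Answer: -1/7899 ≈ -0.00012660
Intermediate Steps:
1/(-771 - 7128) = 1/(-7899) = -1/7899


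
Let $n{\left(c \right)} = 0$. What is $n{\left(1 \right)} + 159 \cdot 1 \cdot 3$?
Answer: $477$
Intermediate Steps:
$n{\left(1 \right)} + 159 \cdot 1 \cdot 3 = 0 + 159 \cdot 1 \cdot 3 = 0 + 159 \cdot 3 = 0 + 477 = 477$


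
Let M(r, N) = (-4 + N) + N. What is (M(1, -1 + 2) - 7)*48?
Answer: -432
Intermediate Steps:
M(r, N) = -4 + 2*N
(M(1, -1 + 2) - 7)*48 = ((-4 + 2*(-1 + 2)) - 7)*48 = ((-4 + 2*1) - 7)*48 = ((-4 + 2) - 7)*48 = (-2 - 7)*48 = -9*48 = -432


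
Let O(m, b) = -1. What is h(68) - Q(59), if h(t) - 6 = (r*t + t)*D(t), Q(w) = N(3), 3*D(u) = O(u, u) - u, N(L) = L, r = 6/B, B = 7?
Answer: -20311/7 ≈ -2901.6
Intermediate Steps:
r = 6/7 ≈ 0.85714
D(u) = -⅓ - u/3 (D(u) = (-1 - u)/3 = -⅓ - u/3)
Q(w) = 3
h(t) = 6 + 13*t*(-⅓ - t/3)/7 (h(t) = 6 + (6*t/7 + t)*(-⅓ - t/3) = 6 + (13*t/7)*(-⅓ - t/3) = 6 + 13*t*(-⅓ - t/3)/7)
h(68) - Q(59) = (6 - 13/21*68*(1 + 68)) - 1*3 = (6 - 13/21*68*69) - 3 = (6 - 20332/7) - 3 = -20290/7 - 3 = -20311/7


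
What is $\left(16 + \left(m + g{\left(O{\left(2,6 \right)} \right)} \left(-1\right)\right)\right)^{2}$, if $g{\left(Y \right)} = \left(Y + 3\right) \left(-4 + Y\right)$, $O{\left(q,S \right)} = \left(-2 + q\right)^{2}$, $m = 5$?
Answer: $1089$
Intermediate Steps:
$g{\left(Y \right)} = \left(-4 + Y\right) \left(3 + Y\right)$ ($g{\left(Y \right)} = \left(3 + Y\right) \left(-4 + Y\right) = \left(-4 + Y\right) \left(3 + Y\right)$)
$\left(16 + \left(m + g{\left(O{\left(2,6 \right)} \right)} \left(-1\right)\right)\right)^{2} = \left(16 + \left(5 + \left(-12 + \left(\left(-2 + 2\right)^{2}\right)^{2} - \left(-2 + 2\right)^{2}\right) \left(-1\right)\right)\right)^{2} = \left(16 + \left(5 + \left(-12 + \left(0^{2}\right)^{2} - 0^{2}\right) \left(-1\right)\right)\right)^{2} = \left(16 + \left(5 + \left(-12 + 0^{2} - 0\right) \left(-1\right)\right)\right)^{2} = \left(16 + \left(5 + \left(-12 + 0 + 0\right) \left(-1\right)\right)\right)^{2} = \left(16 + \left(5 - -12\right)\right)^{2} = \left(16 + \left(5 + 12\right)\right)^{2} = \left(16 + 17\right)^{2} = 33^{2} = 1089$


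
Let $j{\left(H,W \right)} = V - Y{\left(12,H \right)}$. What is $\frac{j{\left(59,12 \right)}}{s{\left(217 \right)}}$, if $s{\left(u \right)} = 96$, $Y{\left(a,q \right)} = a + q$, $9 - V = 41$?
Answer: $- \frac{103}{96} \approx -1.0729$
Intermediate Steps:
$V = -32$ ($V = 9 - 41 = -32$)
$j{\left(H,W \right)} = -44 - H$ ($j{\left(H,W \right)} = -32 - \left(12 + H\right) = -44 - H$)
$\frac{j{\left(59,12 \right)}}{s{\left(217 \right)}} = \frac{-44 - 59}{96} = \left(-44 - 59\right) \frac{1}{96} = \left(-103\right) \frac{1}{96} = - \frac{103}{96}$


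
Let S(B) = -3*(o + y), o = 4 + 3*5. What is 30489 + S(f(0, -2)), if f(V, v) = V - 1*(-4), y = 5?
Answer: 30417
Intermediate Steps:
o = 19 (o = 4 + 15 = 19)
f(V, v) = 4 + V (f(V, v) = V + 4 = 4 + V)
S(B) = -72 (S(B) = -3*(19 + 5) = -3*24 = -72)
30489 + S(f(0, -2)) = 30489 - 72 = 30417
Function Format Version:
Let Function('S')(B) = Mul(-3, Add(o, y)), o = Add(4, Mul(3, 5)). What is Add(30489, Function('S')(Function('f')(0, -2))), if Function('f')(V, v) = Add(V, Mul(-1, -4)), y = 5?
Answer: 30417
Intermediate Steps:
o = 19 (o = Add(4, 15) = 19)
Function('f')(V, v) = Add(4, V) (Function('f')(V, v) = Add(V, 4) = Add(4, V))
Function('S')(B) = -72 (Function('S')(B) = Mul(-3, Add(19, 5)) = Mul(-3, 24) = -72)
Add(30489, Function('S')(Function('f')(0, -2))) = Add(30489, -72) = 30417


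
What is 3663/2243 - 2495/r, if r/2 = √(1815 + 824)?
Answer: 3663/2243 - 2495*√2639/5278 ≈ -22.651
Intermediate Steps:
r = 2*√2639 (r = 2*√(1815 + 824) = 2*√2639 ≈ 102.74)
3663/2243 - 2495/r = 3663/2243 - 2495*√2639/5278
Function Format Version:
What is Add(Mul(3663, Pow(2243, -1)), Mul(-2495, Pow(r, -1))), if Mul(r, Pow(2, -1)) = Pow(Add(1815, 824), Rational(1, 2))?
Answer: Add(Rational(3663, 2243), Mul(Rational(-2495, 5278), Pow(2639, Rational(1, 2)))) ≈ -22.651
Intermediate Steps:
r = Mul(2, Pow(2639, Rational(1, 2))) (r = Mul(2, Pow(Add(1815, 824), Rational(1, 2))) = Mul(2, Pow(2639, Rational(1, 2))) ≈ 102.74)
Add(Mul(3663, Pow(2243, -1)), Mul(-2495, Pow(r, -1))) = Add(Mul(3663, Pow(2243, -1)), Mul(-2495, Pow(Mul(2, Pow(2639, Rational(1, 2))), -1))) = Add(Mul(3663, Rational(1, 2243)), Mul(-2495, Mul(Rational(1, 5278), Pow(2639, Rational(1, 2))))) = Add(Rational(3663, 2243), Mul(Rational(-2495, 5278), Pow(2639, Rational(1, 2))))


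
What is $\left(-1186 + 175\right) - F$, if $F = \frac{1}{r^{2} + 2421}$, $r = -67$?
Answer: $- \frac{6986011}{6910} \approx -1011.0$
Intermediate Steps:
$F = \frac{1}{6910}$ ($F = \frac{1}{\left(-67\right)^{2} + 2421} = \frac{1}{4489 + 2421} = \frac{1}{6910} \approx 0.00014472$)
$\left(-1186 + 175\right) - F = \left(-1186 + 175\right) - \frac{1}{6910} = -1011 - \frac{1}{6910} = - \frac{6986011}{6910}$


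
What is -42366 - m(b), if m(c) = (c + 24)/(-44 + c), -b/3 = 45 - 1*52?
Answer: -974373/23 ≈ -42364.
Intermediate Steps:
b = 21 (b = -3*(45 - 1*52) = -3*(45 - 52) = -3*(-7) = 21)
m(c) = (24 + c)/(-44 + c)
-42366 - m(b) = -42366 - (24 + 21)/(-44 + 21) = -42366 - 45/(-23) = -42366 - (-1)*45/23 = -42366 - 1*(-45/23) = -42366 + 45/23 = -974373/23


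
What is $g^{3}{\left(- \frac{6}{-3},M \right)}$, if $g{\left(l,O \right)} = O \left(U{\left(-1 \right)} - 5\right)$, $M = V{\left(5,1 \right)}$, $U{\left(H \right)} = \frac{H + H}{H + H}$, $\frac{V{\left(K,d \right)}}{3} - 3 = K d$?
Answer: $-884736$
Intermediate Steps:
$V{\left(K,d \right)} = 9 + 3 K d$
$U{\left(H \right)} = 1$ ($U{\left(H \right)} = \frac{2 H}{2 H} = 2 H \frac{1}{2 H} = 1$)
$M = 24$ ($M = 9 + 3 \cdot 5 \cdot 1 = 9 + 15 = 24$)
$g{\left(l,O \right)} = - 4 O$ ($g{\left(l,O \right)} = O \left(1 - 5\right) = O \left(-4\right) = - 4 O$)
$g^{3}{\left(- \frac{6}{-3},M \right)} = \left(\left(-4\right) 24\right)^{3} = \left(-96\right)^{3} = -884736$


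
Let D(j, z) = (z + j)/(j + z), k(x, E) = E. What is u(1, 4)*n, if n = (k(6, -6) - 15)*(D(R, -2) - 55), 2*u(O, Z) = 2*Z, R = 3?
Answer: 4536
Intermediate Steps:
D(j, z) = 1 (D(j, z) = (j + z)/(j + z) = 1)
u(O, Z) = Z (u(O, Z) = (2*Z)/2 = Z)
n = 1134 (n = (-6 - 15)*(1 - 55) = -21*(-54) = 1134)
u(1, 4)*n = 4*1134 = 4536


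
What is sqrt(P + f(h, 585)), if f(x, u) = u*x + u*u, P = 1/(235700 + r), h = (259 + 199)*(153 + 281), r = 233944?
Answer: sqrt(6430798784362322391)/234822 ≈ 10799.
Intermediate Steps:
h = 198772 (h = 458*434 = 198772)
P = 1/469644 (P = 1/(235700 + 233944) = 1/469644 ≈ 2.1293e-6)
f(x, u) = u**2 + u*x (f(x, u) = u*x + u**2 = u**2 + u*x)
sqrt(P + f(h, 585)) = sqrt(1/469644 + 585*(585 + 198772)) = sqrt(1/469644 + 585*199357) = sqrt(1/469644 + 116623845) = sqrt(54771689061181/469644) = sqrt(6430798784362322391)/234822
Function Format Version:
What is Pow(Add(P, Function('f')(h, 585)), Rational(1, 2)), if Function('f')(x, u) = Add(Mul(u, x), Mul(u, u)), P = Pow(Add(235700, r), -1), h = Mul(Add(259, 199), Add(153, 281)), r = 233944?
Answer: Mul(Rational(1, 234822), Pow(6430798784362322391, Rational(1, 2))) ≈ 10799.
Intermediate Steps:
h = 198772 (h = Mul(458, 434) = 198772)
P = Rational(1, 469644) (P = Pow(Add(235700, 233944), -1) = Pow(469644, -1) = Rational(1, 469644) ≈ 2.1293e-6)
Function('f')(x, u) = Add(Pow(u, 2), Mul(u, x)) (Function('f')(x, u) = Add(Mul(u, x), Pow(u, 2)) = Add(Pow(u, 2), Mul(u, x)))
Pow(Add(P, Function('f')(h, 585)), Rational(1, 2)) = Pow(Add(Rational(1, 469644), Mul(585, Add(585, 198772))), Rational(1, 2)) = Pow(Add(Rational(1, 469644), Mul(585, 199357)), Rational(1, 2)) = Pow(Add(Rational(1, 469644), 116623845), Rational(1, 2)) = Pow(Rational(54771689061181, 469644), Rational(1, 2)) = Mul(Rational(1, 234822), Pow(6430798784362322391, Rational(1, 2)))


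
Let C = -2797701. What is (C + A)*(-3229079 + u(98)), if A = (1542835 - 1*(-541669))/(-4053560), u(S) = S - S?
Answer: 653926032663959126/72385 ≈ 9.0340e+12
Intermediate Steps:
u(S) = 0
A = -260563/506695 (A = (1542835 + 541669)*(-1/4053560) = 2084504*(-1/4053560) = -260563/506695 ≈ -0.51424)
(C + A)*(-3229079 + u(98)) = (-2797701 - 260563/506695)*(-3229079 + 0) = -1417581368758/506695*(-3229079) = 653926032663959126/72385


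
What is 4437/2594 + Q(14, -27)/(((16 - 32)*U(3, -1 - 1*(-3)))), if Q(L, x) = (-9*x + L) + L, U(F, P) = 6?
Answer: -138511/124512 ≈ -1.1124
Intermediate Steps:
Q(L, x) = -9*x + 2*L (Q(L, x) = (L - 9*x) + L = -9*x + 2*L)
4437/2594 + Q(14, -27)/(((16 - 32)*U(3, -1 - 1*(-3)))) = 4437/2594 + (-9*(-27) + 2*14)/(((16 - 32)*6)) = 4437*(1/2594) + (243 + 28)/((-16*6)) = 4437/2594 + 271/(-96) = 4437/2594 + 271*(-1/96) = 4437/2594 - 271/96 = -138511/124512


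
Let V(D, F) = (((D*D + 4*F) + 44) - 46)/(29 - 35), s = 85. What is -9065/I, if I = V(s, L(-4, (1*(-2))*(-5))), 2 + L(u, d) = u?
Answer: 54390/7199 ≈ 7.5552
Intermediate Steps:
L(u, d) = -2 + u
V(D, F) = ⅓ - 2*F/3 - D²/6 (V(D, F) = (((D² + 4*F) + 44) - 46)/(-6) = ((44 + D² + 4*F) - 46)*(-⅙) = (-2 + D² + 4*F)*(-⅙) = ⅓ - 2*F/3 - D²/6)
I = -7199/6 (I = ⅓ - 2*(-2 - 4)/3 - ⅙*85² = ⅓ - ⅔*(-6) - ⅙*7225 = ⅓ + 4 - 7225/6 = -7199/6 ≈ -1199.8)
-9065/I = -9065/(-7199/6) = -9065*(-6/7199) = 54390/7199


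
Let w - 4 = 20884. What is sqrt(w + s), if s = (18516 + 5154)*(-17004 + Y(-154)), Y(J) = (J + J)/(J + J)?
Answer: I*sqrt(402440122) ≈ 20061.0*I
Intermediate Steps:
Y(J) = 1 (Y(J) = (2*J)/((2*J)) = (2*J)*(1/(2*J)) = 1)
s = -402461010 (s = (18516 + 5154)*(-17004 + 1) = 23670*(-17003) = -402461010)
w = 20888 (w = 4 + 20884 = 20888)
sqrt(w + s) = sqrt(20888 - 402461010) = sqrt(-402440122) = I*sqrt(402440122)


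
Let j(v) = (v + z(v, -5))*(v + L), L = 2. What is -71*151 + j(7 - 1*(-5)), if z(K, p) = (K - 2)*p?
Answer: -11253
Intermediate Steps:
z(K, p) = p*(-2 + K) (z(K, p) = (-2 + K)*p = p*(-2 + K))
j(v) = (2 + v)*(10 - 4*v) (j(v) = (v - 5*(-2 + v))*(v + 2) = (v + (10 - 5*v))*(2 + v) = (10 - 4*v)*(2 + v) = (2 + v)*(10 - 4*v))
-71*151 + j(7 - 1*(-5)) = -71*151 + (20 - 4*(7 - 1*(-5))² + 2*(7 - 1*(-5))) = -10721 + (20 - 4*(7 + 5)² + 2*(7 + 5)) = -10721 + (20 - 4*12² + 2*12) = -10721 + (20 - 4*144 + 24) = -10721 + (20 - 576 + 24) = -10721 - 532 = -11253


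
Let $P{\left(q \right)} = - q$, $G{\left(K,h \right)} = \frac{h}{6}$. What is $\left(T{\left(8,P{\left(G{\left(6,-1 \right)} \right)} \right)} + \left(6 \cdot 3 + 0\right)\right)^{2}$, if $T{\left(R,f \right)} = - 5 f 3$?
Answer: $\frac{961}{4} \approx 240.25$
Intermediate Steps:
$G{\left(K,h \right)} = \frac{h}{6}$ ($G{\left(K,h \right)} = h \frac{1}{6} = \frac{h}{6}$)
$T{\left(R,f \right)} = - 15 f$
$\left(T{\left(8,P{\left(G{\left(6,-1 \right)} \right)} \right)} + \left(6 \cdot 3 + 0\right)\right)^{2} = \left(- 15 \left(- \frac{-1}{6}\right) + \left(6 \cdot 3 + 0\right)\right)^{2} = \left(- 15 \left(\left(-1\right) \left(- \frac{1}{6}\right)\right) + \left(18 + 0\right)\right)^{2} = \left(\left(-15\right) \frac{1}{6} + 18\right)^{2} = \left(- \frac{5}{2} + 18\right)^{2} = \left(\frac{31}{2}\right)^{2} = \frac{961}{4}$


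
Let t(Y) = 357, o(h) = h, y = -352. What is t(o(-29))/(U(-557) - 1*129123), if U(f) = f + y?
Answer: -17/6192 ≈ -0.0027455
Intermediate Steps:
U(f) = -352 + f (U(f) = f - 352 = -352 + f)
t(o(-29))/(U(-557) - 1*129123) = 357/((-352 - 557) - 1*129123) = 357/(-909 - 129123) = 357/(-130032) = 357*(-1/130032) = -17/6192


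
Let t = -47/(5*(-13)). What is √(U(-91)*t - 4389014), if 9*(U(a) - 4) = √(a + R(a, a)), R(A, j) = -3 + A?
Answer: √(-166892147370 + 3055*I*√185)/195 ≈ 0.0002608 + 2095.0*I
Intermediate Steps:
U(a) = 4 + √(-3 + 2*a)/9 (U(a) = 4 + √(a + (-3 + a))/9 = 4 + √(-3 + 2*a)/9)
t = 47/65 (t = -47/(-65) = -47*(-1/65) = 47/65 ≈ 0.72308)
√(U(-91)*t - 4389014) = √((4 + √(-3 + 2*(-91))/9)*(47/65) - 4389014) = √((4 + √(-3 - 182)/9)*(47/65) - 4389014) = √((4 + √(-185)/9)*(47/65) - 4389014) = √((4 + (I*√185)/9)*(47/65) - 4389014) = √((4 + I*√185/9)*(47/65) - 4389014) = √((188/65 + 47*I*√185/585) - 4389014) = √(-285285722/65 + 47*I*√185/585)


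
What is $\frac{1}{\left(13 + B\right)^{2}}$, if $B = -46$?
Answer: $\frac{1}{1089} \approx 0.00091827$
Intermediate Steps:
$\frac{1}{\left(13 + B\right)^{2}} = \frac{1}{\left(13 - 46\right)^{2}} = \frac{1}{\left(-33\right)^{2}} = \frac{1}{1089}$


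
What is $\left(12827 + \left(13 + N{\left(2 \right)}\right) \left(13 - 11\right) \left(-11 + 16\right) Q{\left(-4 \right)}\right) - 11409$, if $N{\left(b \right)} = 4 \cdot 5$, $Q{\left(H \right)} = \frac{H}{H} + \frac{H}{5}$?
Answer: $1484$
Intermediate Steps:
$Q{\left(H \right)} = 1 + \frac{H}{5}$ ($Q{\left(H \right)} = 1 + H \frac{1}{5} = 1 + \frac{H}{5}$)
$N{\left(b \right)} = 20$
$\left(12827 + \left(13 + N{\left(2 \right)}\right) \left(13 - 11\right) \left(-11 + 16\right) Q{\left(-4 \right)}\right) - 11409 = \left(12827 + \left(13 + 20\right) \left(13 - 11\right) \left(-11 + 16\right) \left(1 + \frac{1}{5} \left(-4\right)\right)\right) - 11409 = \left(12827 + 33 \cdot 2 \cdot 5 \left(1 - \frac{4}{5}\right)\right) - 11409 = \left(12827 + 33 \cdot 10 \cdot \frac{1}{5}\right) - 11409 = \left(12827 + 330 \cdot \frac{1}{5}\right) - 11409 = \left(12827 + 66\right) - 11409 = 12893 - 11409 = 1484$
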